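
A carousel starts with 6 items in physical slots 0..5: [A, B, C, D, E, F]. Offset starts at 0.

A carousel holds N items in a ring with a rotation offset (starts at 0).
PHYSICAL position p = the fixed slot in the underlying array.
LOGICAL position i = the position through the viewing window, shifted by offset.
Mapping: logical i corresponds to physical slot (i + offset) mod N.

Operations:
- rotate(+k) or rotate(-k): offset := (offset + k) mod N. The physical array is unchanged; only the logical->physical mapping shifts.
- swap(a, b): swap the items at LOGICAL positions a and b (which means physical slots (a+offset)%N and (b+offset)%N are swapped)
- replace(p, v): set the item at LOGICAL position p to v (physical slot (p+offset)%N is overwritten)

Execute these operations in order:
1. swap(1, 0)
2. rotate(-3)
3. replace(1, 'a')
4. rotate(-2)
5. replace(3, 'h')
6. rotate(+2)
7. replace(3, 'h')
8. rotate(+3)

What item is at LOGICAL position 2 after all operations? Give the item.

After op 1 (swap(1, 0)): offset=0, physical=[B,A,C,D,E,F], logical=[B,A,C,D,E,F]
After op 2 (rotate(-3)): offset=3, physical=[B,A,C,D,E,F], logical=[D,E,F,B,A,C]
After op 3 (replace(1, 'a')): offset=3, physical=[B,A,C,D,a,F], logical=[D,a,F,B,A,C]
After op 4 (rotate(-2)): offset=1, physical=[B,A,C,D,a,F], logical=[A,C,D,a,F,B]
After op 5 (replace(3, 'h')): offset=1, physical=[B,A,C,D,h,F], logical=[A,C,D,h,F,B]
After op 6 (rotate(+2)): offset=3, physical=[B,A,C,D,h,F], logical=[D,h,F,B,A,C]
After op 7 (replace(3, 'h')): offset=3, physical=[h,A,C,D,h,F], logical=[D,h,F,h,A,C]
After op 8 (rotate(+3)): offset=0, physical=[h,A,C,D,h,F], logical=[h,A,C,D,h,F]

Answer: C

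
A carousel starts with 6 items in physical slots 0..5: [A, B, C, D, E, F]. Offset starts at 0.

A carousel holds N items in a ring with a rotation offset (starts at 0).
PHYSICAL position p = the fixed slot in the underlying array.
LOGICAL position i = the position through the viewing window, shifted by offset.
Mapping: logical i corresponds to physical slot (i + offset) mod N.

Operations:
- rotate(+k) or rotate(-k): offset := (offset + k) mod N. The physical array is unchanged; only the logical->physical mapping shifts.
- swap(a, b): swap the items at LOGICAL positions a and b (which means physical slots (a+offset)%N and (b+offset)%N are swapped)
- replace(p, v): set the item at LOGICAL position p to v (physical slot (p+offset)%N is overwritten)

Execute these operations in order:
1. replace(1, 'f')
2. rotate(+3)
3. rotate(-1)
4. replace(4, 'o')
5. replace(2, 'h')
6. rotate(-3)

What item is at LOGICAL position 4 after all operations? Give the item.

After op 1 (replace(1, 'f')): offset=0, physical=[A,f,C,D,E,F], logical=[A,f,C,D,E,F]
After op 2 (rotate(+3)): offset=3, physical=[A,f,C,D,E,F], logical=[D,E,F,A,f,C]
After op 3 (rotate(-1)): offset=2, physical=[A,f,C,D,E,F], logical=[C,D,E,F,A,f]
After op 4 (replace(4, 'o')): offset=2, physical=[o,f,C,D,E,F], logical=[C,D,E,F,o,f]
After op 5 (replace(2, 'h')): offset=2, physical=[o,f,C,D,h,F], logical=[C,D,h,F,o,f]
After op 6 (rotate(-3)): offset=5, physical=[o,f,C,D,h,F], logical=[F,o,f,C,D,h]

Answer: D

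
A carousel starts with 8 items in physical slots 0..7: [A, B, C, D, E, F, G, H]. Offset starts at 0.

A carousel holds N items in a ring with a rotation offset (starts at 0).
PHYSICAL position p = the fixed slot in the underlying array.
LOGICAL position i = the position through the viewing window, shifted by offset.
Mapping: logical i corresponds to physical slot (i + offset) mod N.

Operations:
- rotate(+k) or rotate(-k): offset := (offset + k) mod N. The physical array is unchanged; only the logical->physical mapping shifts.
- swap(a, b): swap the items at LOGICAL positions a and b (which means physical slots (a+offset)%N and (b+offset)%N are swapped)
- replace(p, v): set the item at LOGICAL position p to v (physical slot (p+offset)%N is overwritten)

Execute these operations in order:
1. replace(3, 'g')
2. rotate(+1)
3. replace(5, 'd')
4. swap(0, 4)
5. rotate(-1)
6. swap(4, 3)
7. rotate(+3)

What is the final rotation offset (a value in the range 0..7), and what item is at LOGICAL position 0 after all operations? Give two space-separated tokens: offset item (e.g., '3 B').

After op 1 (replace(3, 'g')): offset=0, physical=[A,B,C,g,E,F,G,H], logical=[A,B,C,g,E,F,G,H]
After op 2 (rotate(+1)): offset=1, physical=[A,B,C,g,E,F,G,H], logical=[B,C,g,E,F,G,H,A]
After op 3 (replace(5, 'd')): offset=1, physical=[A,B,C,g,E,F,d,H], logical=[B,C,g,E,F,d,H,A]
After op 4 (swap(0, 4)): offset=1, physical=[A,F,C,g,E,B,d,H], logical=[F,C,g,E,B,d,H,A]
After op 5 (rotate(-1)): offset=0, physical=[A,F,C,g,E,B,d,H], logical=[A,F,C,g,E,B,d,H]
After op 6 (swap(4, 3)): offset=0, physical=[A,F,C,E,g,B,d,H], logical=[A,F,C,E,g,B,d,H]
After op 7 (rotate(+3)): offset=3, physical=[A,F,C,E,g,B,d,H], logical=[E,g,B,d,H,A,F,C]

Answer: 3 E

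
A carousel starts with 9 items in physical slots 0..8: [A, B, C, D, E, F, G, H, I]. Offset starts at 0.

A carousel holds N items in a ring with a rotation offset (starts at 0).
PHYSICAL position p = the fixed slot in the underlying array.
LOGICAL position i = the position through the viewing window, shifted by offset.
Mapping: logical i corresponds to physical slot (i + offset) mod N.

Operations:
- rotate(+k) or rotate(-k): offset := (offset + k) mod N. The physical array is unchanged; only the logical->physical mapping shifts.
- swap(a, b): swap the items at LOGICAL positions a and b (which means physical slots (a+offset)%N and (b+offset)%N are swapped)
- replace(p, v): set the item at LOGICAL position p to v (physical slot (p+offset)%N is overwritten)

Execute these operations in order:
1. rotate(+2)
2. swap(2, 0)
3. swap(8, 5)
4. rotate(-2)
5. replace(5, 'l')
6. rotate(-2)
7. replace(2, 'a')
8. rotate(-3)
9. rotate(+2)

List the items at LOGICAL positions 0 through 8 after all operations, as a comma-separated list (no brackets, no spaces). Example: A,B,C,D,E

Answer: G,B,I,a,H,E,D,C,l

Derivation:
After op 1 (rotate(+2)): offset=2, physical=[A,B,C,D,E,F,G,H,I], logical=[C,D,E,F,G,H,I,A,B]
After op 2 (swap(2, 0)): offset=2, physical=[A,B,E,D,C,F,G,H,I], logical=[E,D,C,F,G,H,I,A,B]
After op 3 (swap(8, 5)): offset=2, physical=[A,H,E,D,C,F,G,B,I], logical=[E,D,C,F,G,B,I,A,H]
After op 4 (rotate(-2)): offset=0, physical=[A,H,E,D,C,F,G,B,I], logical=[A,H,E,D,C,F,G,B,I]
After op 5 (replace(5, 'l')): offset=0, physical=[A,H,E,D,C,l,G,B,I], logical=[A,H,E,D,C,l,G,B,I]
After op 6 (rotate(-2)): offset=7, physical=[A,H,E,D,C,l,G,B,I], logical=[B,I,A,H,E,D,C,l,G]
After op 7 (replace(2, 'a')): offset=7, physical=[a,H,E,D,C,l,G,B,I], logical=[B,I,a,H,E,D,C,l,G]
After op 8 (rotate(-3)): offset=4, physical=[a,H,E,D,C,l,G,B,I], logical=[C,l,G,B,I,a,H,E,D]
After op 9 (rotate(+2)): offset=6, physical=[a,H,E,D,C,l,G,B,I], logical=[G,B,I,a,H,E,D,C,l]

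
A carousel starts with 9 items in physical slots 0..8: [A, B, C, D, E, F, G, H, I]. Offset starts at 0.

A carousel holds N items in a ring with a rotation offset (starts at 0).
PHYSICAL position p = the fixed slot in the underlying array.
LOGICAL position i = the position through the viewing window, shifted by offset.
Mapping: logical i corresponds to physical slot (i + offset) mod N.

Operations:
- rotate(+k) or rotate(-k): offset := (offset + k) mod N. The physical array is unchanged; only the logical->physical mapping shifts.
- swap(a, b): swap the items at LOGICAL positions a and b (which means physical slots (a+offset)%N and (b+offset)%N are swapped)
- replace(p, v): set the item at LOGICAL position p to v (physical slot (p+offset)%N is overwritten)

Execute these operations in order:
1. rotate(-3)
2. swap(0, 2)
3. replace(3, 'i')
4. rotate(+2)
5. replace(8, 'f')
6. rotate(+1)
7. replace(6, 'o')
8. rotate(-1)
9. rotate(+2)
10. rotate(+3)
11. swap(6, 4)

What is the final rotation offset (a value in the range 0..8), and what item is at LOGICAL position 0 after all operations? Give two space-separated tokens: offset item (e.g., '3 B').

After op 1 (rotate(-3)): offset=6, physical=[A,B,C,D,E,F,G,H,I], logical=[G,H,I,A,B,C,D,E,F]
After op 2 (swap(0, 2)): offset=6, physical=[A,B,C,D,E,F,I,H,G], logical=[I,H,G,A,B,C,D,E,F]
After op 3 (replace(3, 'i')): offset=6, physical=[i,B,C,D,E,F,I,H,G], logical=[I,H,G,i,B,C,D,E,F]
After op 4 (rotate(+2)): offset=8, physical=[i,B,C,D,E,F,I,H,G], logical=[G,i,B,C,D,E,F,I,H]
After op 5 (replace(8, 'f')): offset=8, physical=[i,B,C,D,E,F,I,f,G], logical=[G,i,B,C,D,E,F,I,f]
After op 6 (rotate(+1)): offset=0, physical=[i,B,C,D,E,F,I,f,G], logical=[i,B,C,D,E,F,I,f,G]
After op 7 (replace(6, 'o')): offset=0, physical=[i,B,C,D,E,F,o,f,G], logical=[i,B,C,D,E,F,o,f,G]
After op 8 (rotate(-1)): offset=8, physical=[i,B,C,D,E,F,o,f,G], logical=[G,i,B,C,D,E,F,o,f]
After op 9 (rotate(+2)): offset=1, physical=[i,B,C,D,E,F,o,f,G], logical=[B,C,D,E,F,o,f,G,i]
After op 10 (rotate(+3)): offset=4, physical=[i,B,C,D,E,F,o,f,G], logical=[E,F,o,f,G,i,B,C,D]
After op 11 (swap(6, 4)): offset=4, physical=[i,G,C,D,E,F,o,f,B], logical=[E,F,o,f,B,i,G,C,D]

Answer: 4 E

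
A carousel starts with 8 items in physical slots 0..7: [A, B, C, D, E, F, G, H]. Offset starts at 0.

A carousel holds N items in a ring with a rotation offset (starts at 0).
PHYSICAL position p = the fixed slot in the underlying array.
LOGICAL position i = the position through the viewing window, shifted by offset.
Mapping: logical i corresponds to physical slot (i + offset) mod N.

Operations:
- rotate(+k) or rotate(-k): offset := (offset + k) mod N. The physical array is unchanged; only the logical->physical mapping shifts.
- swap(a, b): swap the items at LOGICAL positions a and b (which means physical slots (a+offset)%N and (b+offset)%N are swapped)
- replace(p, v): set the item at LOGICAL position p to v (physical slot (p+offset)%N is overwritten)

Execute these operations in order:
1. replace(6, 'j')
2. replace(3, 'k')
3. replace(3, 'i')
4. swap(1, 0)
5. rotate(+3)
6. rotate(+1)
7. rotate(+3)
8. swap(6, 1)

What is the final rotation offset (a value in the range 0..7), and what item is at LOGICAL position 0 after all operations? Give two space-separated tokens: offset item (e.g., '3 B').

After op 1 (replace(6, 'j')): offset=0, physical=[A,B,C,D,E,F,j,H], logical=[A,B,C,D,E,F,j,H]
After op 2 (replace(3, 'k')): offset=0, physical=[A,B,C,k,E,F,j,H], logical=[A,B,C,k,E,F,j,H]
After op 3 (replace(3, 'i')): offset=0, physical=[A,B,C,i,E,F,j,H], logical=[A,B,C,i,E,F,j,H]
After op 4 (swap(1, 0)): offset=0, physical=[B,A,C,i,E,F,j,H], logical=[B,A,C,i,E,F,j,H]
After op 5 (rotate(+3)): offset=3, physical=[B,A,C,i,E,F,j,H], logical=[i,E,F,j,H,B,A,C]
After op 6 (rotate(+1)): offset=4, physical=[B,A,C,i,E,F,j,H], logical=[E,F,j,H,B,A,C,i]
After op 7 (rotate(+3)): offset=7, physical=[B,A,C,i,E,F,j,H], logical=[H,B,A,C,i,E,F,j]
After op 8 (swap(6, 1)): offset=7, physical=[F,A,C,i,E,B,j,H], logical=[H,F,A,C,i,E,B,j]

Answer: 7 H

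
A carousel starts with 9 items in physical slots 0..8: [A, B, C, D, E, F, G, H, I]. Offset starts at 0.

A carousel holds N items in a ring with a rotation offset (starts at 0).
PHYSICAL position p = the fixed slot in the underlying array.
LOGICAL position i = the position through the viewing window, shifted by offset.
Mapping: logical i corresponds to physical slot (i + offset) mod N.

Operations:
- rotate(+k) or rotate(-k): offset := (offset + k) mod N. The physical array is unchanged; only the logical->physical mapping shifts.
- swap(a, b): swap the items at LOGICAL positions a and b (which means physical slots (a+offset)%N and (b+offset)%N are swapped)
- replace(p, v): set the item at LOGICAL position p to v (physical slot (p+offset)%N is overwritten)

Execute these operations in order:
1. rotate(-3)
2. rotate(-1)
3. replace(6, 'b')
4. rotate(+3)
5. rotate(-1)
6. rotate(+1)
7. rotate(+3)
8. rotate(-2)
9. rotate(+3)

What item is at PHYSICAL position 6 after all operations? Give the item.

Answer: G

Derivation:
After op 1 (rotate(-3)): offset=6, physical=[A,B,C,D,E,F,G,H,I], logical=[G,H,I,A,B,C,D,E,F]
After op 2 (rotate(-1)): offset=5, physical=[A,B,C,D,E,F,G,H,I], logical=[F,G,H,I,A,B,C,D,E]
After op 3 (replace(6, 'b')): offset=5, physical=[A,B,b,D,E,F,G,H,I], logical=[F,G,H,I,A,B,b,D,E]
After op 4 (rotate(+3)): offset=8, physical=[A,B,b,D,E,F,G,H,I], logical=[I,A,B,b,D,E,F,G,H]
After op 5 (rotate(-1)): offset=7, physical=[A,B,b,D,E,F,G,H,I], logical=[H,I,A,B,b,D,E,F,G]
After op 6 (rotate(+1)): offset=8, physical=[A,B,b,D,E,F,G,H,I], logical=[I,A,B,b,D,E,F,G,H]
After op 7 (rotate(+3)): offset=2, physical=[A,B,b,D,E,F,G,H,I], logical=[b,D,E,F,G,H,I,A,B]
After op 8 (rotate(-2)): offset=0, physical=[A,B,b,D,E,F,G,H,I], logical=[A,B,b,D,E,F,G,H,I]
After op 9 (rotate(+3)): offset=3, physical=[A,B,b,D,E,F,G,H,I], logical=[D,E,F,G,H,I,A,B,b]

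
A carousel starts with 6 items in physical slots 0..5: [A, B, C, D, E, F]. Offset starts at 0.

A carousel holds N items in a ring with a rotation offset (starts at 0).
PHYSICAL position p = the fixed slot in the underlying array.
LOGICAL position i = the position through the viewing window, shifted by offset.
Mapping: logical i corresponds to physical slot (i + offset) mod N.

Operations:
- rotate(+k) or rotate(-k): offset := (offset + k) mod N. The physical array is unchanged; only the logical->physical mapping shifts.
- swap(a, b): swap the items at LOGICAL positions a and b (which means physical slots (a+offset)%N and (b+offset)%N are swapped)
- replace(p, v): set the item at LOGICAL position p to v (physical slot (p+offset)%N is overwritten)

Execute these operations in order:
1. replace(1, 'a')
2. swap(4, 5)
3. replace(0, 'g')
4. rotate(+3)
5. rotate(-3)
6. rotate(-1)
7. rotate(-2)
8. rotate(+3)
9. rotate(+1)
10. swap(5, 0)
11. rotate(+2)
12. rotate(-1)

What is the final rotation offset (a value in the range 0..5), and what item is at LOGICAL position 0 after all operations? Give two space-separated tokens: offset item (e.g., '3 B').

Answer: 2 C

Derivation:
After op 1 (replace(1, 'a')): offset=0, physical=[A,a,C,D,E,F], logical=[A,a,C,D,E,F]
After op 2 (swap(4, 5)): offset=0, physical=[A,a,C,D,F,E], logical=[A,a,C,D,F,E]
After op 3 (replace(0, 'g')): offset=0, physical=[g,a,C,D,F,E], logical=[g,a,C,D,F,E]
After op 4 (rotate(+3)): offset=3, physical=[g,a,C,D,F,E], logical=[D,F,E,g,a,C]
After op 5 (rotate(-3)): offset=0, physical=[g,a,C,D,F,E], logical=[g,a,C,D,F,E]
After op 6 (rotate(-1)): offset=5, physical=[g,a,C,D,F,E], logical=[E,g,a,C,D,F]
After op 7 (rotate(-2)): offset=3, physical=[g,a,C,D,F,E], logical=[D,F,E,g,a,C]
After op 8 (rotate(+3)): offset=0, physical=[g,a,C,D,F,E], logical=[g,a,C,D,F,E]
After op 9 (rotate(+1)): offset=1, physical=[g,a,C,D,F,E], logical=[a,C,D,F,E,g]
After op 10 (swap(5, 0)): offset=1, physical=[a,g,C,D,F,E], logical=[g,C,D,F,E,a]
After op 11 (rotate(+2)): offset=3, physical=[a,g,C,D,F,E], logical=[D,F,E,a,g,C]
After op 12 (rotate(-1)): offset=2, physical=[a,g,C,D,F,E], logical=[C,D,F,E,a,g]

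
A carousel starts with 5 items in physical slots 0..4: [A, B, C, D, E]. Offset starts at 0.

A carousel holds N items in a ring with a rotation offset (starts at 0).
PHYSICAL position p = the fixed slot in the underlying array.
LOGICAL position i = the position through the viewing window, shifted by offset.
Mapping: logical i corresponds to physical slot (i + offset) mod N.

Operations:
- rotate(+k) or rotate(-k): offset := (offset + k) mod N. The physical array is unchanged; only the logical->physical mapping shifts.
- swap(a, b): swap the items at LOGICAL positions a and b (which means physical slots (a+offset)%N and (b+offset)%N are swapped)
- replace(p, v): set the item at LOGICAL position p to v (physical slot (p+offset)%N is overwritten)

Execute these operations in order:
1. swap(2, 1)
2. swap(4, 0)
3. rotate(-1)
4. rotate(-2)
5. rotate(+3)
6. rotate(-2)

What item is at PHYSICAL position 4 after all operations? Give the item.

Answer: A

Derivation:
After op 1 (swap(2, 1)): offset=0, physical=[A,C,B,D,E], logical=[A,C,B,D,E]
After op 2 (swap(4, 0)): offset=0, physical=[E,C,B,D,A], logical=[E,C,B,D,A]
After op 3 (rotate(-1)): offset=4, physical=[E,C,B,D,A], logical=[A,E,C,B,D]
After op 4 (rotate(-2)): offset=2, physical=[E,C,B,D,A], logical=[B,D,A,E,C]
After op 5 (rotate(+3)): offset=0, physical=[E,C,B,D,A], logical=[E,C,B,D,A]
After op 6 (rotate(-2)): offset=3, physical=[E,C,B,D,A], logical=[D,A,E,C,B]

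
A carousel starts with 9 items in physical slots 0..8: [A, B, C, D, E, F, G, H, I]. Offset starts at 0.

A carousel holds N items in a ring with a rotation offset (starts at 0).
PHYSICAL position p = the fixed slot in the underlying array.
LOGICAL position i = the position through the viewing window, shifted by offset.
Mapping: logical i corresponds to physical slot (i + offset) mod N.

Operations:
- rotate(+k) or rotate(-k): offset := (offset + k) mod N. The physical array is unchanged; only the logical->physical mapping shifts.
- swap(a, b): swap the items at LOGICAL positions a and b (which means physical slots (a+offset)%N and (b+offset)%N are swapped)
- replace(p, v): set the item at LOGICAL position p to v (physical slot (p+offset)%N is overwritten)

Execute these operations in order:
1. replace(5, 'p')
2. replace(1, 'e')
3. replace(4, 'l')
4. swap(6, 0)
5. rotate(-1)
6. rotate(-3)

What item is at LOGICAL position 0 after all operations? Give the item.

Answer: p

Derivation:
After op 1 (replace(5, 'p')): offset=0, physical=[A,B,C,D,E,p,G,H,I], logical=[A,B,C,D,E,p,G,H,I]
After op 2 (replace(1, 'e')): offset=0, physical=[A,e,C,D,E,p,G,H,I], logical=[A,e,C,D,E,p,G,H,I]
After op 3 (replace(4, 'l')): offset=0, physical=[A,e,C,D,l,p,G,H,I], logical=[A,e,C,D,l,p,G,H,I]
After op 4 (swap(6, 0)): offset=0, physical=[G,e,C,D,l,p,A,H,I], logical=[G,e,C,D,l,p,A,H,I]
After op 5 (rotate(-1)): offset=8, physical=[G,e,C,D,l,p,A,H,I], logical=[I,G,e,C,D,l,p,A,H]
After op 6 (rotate(-3)): offset=5, physical=[G,e,C,D,l,p,A,H,I], logical=[p,A,H,I,G,e,C,D,l]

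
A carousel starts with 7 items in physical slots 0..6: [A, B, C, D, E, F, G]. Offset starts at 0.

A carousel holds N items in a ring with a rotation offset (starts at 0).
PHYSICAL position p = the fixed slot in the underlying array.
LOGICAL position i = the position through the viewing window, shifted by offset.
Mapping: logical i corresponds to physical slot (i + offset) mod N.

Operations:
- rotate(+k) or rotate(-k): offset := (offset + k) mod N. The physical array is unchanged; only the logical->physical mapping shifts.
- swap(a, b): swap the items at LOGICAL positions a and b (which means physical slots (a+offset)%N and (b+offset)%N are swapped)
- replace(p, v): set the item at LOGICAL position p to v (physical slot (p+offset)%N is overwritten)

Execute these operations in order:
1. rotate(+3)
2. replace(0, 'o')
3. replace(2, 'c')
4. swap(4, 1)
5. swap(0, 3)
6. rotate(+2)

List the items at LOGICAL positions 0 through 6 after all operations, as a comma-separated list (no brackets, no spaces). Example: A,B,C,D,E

Answer: c,o,E,B,C,G,A

Derivation:
After op 1 (rotate(+3)): offset=3, physical=[A,B,C,D,E,F,G], logical=[D,E,F,G,A,B,C]
After op 2 (replace(0, 'o')): offset=3, physical=[A,B,C,o,E,F,G], logical=[o,E,F,G,A,B,C]
After op 3 (replace(2, 'c')): offset=3, physical=[A,B,C,o,E,c,G], logical=[o,E,c,G,A,B,C]
After op 4 (swap(4, 1)): offset=3, physical=[E,B,C,o,A,c,G], logical=[o,A,c,G,E,B,C]
After op 5 (swap(0, 3)): offset=3, physical=[E,B,C,G,A,c,o], logical=[G,A,c,o,E,B,C]
After op 6 (rotate(+2)): offset=5, physical=[E,B,C,G,A,c,o], logical=[c,o,E,B,C,G,A]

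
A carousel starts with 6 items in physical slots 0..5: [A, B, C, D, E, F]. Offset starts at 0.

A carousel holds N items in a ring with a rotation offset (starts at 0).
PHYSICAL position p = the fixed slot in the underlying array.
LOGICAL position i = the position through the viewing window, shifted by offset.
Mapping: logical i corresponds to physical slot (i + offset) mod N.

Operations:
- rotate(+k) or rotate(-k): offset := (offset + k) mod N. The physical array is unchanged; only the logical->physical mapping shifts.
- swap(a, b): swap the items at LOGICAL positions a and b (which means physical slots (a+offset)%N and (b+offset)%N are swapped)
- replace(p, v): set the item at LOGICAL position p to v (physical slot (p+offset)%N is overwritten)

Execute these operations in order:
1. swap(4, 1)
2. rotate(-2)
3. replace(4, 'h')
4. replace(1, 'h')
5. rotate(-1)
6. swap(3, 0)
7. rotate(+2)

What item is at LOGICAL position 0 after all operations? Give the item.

Answer: h

Derivation:
After op 1 (swap(4, 1)): offset=0, physical=[A,E,C,D,B,F], logical=[A,E,C,D,B,F]
After op 2 (rotate(-2)): offset=4, physical=[A,E,C,D,B,F], logical=[B,F,A,E,C,D]
After op 3 (replace(4, 'h')): offset=4, physical=[A,E,h,D,B,F], logical=[B,F,A,E,h,D]
After op 4 (replace(1, 'h')): offset=4, physical=[A,E,h,D,B,h], logical=[B,h,A,E,h,D]
After op 5 (rotate(-1)): offset=3, physical=[A,E,h,D,B,h], logical=[D,B,h,A,E,h]
After op 6 (swap(3, 0)): offset=3, physical=[D,E,h,A,B,h], logical=[A,B,h,D,E,h]
After op 7 (rotate(+2)): offset=5, physical=[D,E,h,A,B,h], logical=[h,D,E,h,A,B]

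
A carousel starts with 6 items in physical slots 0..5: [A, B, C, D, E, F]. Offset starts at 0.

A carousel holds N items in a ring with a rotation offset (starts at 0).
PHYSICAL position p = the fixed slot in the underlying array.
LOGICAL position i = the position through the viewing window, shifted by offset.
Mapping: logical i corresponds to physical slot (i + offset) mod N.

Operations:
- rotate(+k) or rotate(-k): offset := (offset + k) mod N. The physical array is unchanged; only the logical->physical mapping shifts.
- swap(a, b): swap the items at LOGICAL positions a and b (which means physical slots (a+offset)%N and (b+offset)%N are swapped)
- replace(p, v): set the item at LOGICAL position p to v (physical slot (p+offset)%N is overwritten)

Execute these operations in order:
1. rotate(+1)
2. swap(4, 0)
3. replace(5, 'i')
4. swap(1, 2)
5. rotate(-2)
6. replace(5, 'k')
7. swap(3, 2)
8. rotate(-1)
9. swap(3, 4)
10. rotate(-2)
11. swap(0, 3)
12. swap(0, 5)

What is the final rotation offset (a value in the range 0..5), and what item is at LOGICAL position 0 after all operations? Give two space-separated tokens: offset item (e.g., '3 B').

Answer: 2 F

Derivation:
After op 1 (rotate(+1)): offset=1, physical=[A,B,C,D,E,F], logical=[B,C,D,E,F,A]
After op 2 (swap(4, 0)): offset=1, physical=[A,F,C,D,E,B], logical=[F,C,D,E,B,A]
After op 3 (replace(5, 'i')): offset=1, physical=[i,F,C,D,E,B], logical=[F,C,D,E,B,i]
After op 4 (swap(1, 2)): offset=1, physical=[i,F,D,C,E,B], logical=[F,D,C,E,B,i]
After op 5 (rotate(-2)): offset=5, physical=[i,F,D,C,E,B], logical=[B,i,F,D,C,E]
After op 6 (replace(5, 'k')): offset=5, physical=[i,F,D,C,k,B], logical=[B,i,F,D,C,k]
After op 7 (swap(3, 2)): offset=5, physical=[i,D,F,C,k,B], logical=[B,i,D,F,C,k]
After op 8 (rotate(-1)): offset=4, physical=[i,D,F,C,k,B], logical=[k,B,i,D,F,C]
After op 9 (swap(3, 4)): offset=4, physical=[i,F,D,C,k,B], logical=[k,B,i,F,D,C]
After op 10 (rotate(-2)): offset=2, physical=[i,F,D,C,k,B], logical=[D,C,k,B,i,F]
After op 11 (swap(0, 3)): offset=2, physical=[i,F,B,C,k,D], logical=[B,C,k,D,i,F]
After op 12 (swap(0, 5)): offset=2, physical=[i,B,F,C,k,D], logical=[F,C,k,D,i,B]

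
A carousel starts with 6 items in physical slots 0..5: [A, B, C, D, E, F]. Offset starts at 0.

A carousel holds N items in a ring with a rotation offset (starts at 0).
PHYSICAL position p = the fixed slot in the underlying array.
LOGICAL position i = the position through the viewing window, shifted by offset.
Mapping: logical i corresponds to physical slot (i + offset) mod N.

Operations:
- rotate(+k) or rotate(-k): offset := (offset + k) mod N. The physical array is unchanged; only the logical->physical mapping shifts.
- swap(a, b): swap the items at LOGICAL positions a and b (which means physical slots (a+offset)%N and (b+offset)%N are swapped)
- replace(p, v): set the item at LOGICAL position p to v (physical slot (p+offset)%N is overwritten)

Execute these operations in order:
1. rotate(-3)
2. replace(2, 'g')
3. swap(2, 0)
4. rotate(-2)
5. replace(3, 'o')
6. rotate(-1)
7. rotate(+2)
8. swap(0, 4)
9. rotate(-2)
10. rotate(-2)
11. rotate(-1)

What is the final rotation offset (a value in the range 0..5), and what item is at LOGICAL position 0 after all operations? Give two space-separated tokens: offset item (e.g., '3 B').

Answer: 3 g

Derivation:
After op 1 (rotate(-3)): offset=3, physical=[A,B,C,D,E,F], logical=[D,E,F,A,B,C]
After op 2 (replace(2, 'g')): offset=3, physical=[A,B,C,D,E,g], logical=[D,E,g,A,B,C]
After op 3 (swap(2, 0)): offset=3, physical=[A,B,C,g,E,D], logical=[g,E,D,A,B,C]
After op 4 (rotate(-2)): offset=1, physical=[A,B,C,g,E,D], logical=[B,C,g,E,D,A]
After op 5 (replace(3, 'o')): offset=1, physical=[A,B,C,g,o,D], logical=[B,C,g,o,D,A]
After op 6 (rotate(-1)): offset=0, physical=[A,B,C,g,o,D], logical=[A,B,C,g,o,D]
After op 7 (rotate(+2)): offset=2, physical=[A,B,C,g,o,D], logical=[C,g,o,D,A,B]
After op 8 (swap(0, 4)): offset=2, physical=[C,B,A,g,o,D], logical=[A,g,o,D,C,B]
After op 9 (rotate(-2)): offset=0, physical=[C,B,A,g,o,D], logical=[C,B,A,g,o,D]
After op 10 (rotate(-2)): offset=4, physical=[C,B,A,g,o,D], logical=[o,D,C,B,A,g]
After op 11 (rotate(-1)): offset=3, physical=[C,B,A,g,o,D], logical=[g,o,D,C,B,A]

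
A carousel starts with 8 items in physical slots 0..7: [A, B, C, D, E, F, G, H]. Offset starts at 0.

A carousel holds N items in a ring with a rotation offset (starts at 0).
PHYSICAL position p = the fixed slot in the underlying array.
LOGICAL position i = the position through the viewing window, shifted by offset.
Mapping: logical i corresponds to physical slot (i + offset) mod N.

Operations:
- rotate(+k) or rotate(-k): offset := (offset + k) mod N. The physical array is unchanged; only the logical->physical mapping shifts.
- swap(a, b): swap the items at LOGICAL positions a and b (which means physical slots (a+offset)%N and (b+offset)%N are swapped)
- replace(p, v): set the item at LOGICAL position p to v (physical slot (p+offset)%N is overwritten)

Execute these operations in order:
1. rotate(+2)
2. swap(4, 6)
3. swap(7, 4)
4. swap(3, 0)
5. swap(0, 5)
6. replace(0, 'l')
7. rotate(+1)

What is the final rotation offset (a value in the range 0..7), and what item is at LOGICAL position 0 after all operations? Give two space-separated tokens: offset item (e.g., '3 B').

After op 1 (rotate(+2)): offset=2, physical=[A,B,C,D,E,F,G,H], logical=[C,D,E,F,G,H,A,B]
After op 2 (swap(4, 6)): offset=2, physical=[G,B,C,D,E,F,A,H], logical=[C,D,E,F,A,H,G,B]
After op 3 (swap(7, 4)): offset=2, physical=[G,A,C,D,E,F,B,H], logical=[C,D,E,F,B,H,G,A]
After op 4 (swap(3, 0)): offset=2, physical=[G,A,F,D,E,C,B,H], logical=[F,D,E,C,B,H,G,A]
After op 5 (swap(0, 5)): offset=2, physical=[G,A,H,D,E,C,B,F], logical=[H,D,E,C,B,F,G,A]
After op 6 (replace(0, 'l')): offset=2, physical=[G,A,l,D,E,C,B,F], logical=[l,D,E,C,B,F,G,A]
After op 7 (rotate(+1)): offset=3, physical=[G,A,l,D,E,C,B,F], logical=[D,E,C,B,F,G,A,l]

Answer: 3 D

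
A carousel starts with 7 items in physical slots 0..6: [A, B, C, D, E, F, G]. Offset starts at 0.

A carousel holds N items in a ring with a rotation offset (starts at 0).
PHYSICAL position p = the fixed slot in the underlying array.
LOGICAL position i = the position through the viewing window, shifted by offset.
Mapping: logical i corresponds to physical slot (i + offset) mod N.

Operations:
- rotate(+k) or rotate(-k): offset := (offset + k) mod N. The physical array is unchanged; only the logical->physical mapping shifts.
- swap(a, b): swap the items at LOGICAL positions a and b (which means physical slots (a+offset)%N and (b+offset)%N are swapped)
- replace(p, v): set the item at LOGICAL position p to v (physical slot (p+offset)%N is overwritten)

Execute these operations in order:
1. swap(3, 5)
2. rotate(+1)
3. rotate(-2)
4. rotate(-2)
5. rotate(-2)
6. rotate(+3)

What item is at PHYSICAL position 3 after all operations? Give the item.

Answer: F

Derivation:
After op 1 (swap(3, 5)): offset=0, physical=[A,B,C,F,E,D,G], logical=[A,B,C,F,E,D,G]
After op 2 (rotate(+1)): offset=1, physical=[A,B,C,F,E,D,G], logical=[B,C,F,E,D,G,A]
After op 3 (rotate(-2)): offset=6, physical=[A,B,C,F,E,D,G], logical=[G,A,B,C,F,E,D]
After op 4 (rotate(-2)): offset=4, physical=[A,B,C,F,E,D,G], logical=[E,D,G,A,B,C,F]
After op 5 (rotate(-2)): offset=2, physical=[A,B,C,F,E,D,G], logical=[C,F,E,D,G,A,B]
After op 6 (rotate(+3)): offset=5, physical=[A,B,C,F,E,D,G], logical=[D,G,A,B,C,F,E]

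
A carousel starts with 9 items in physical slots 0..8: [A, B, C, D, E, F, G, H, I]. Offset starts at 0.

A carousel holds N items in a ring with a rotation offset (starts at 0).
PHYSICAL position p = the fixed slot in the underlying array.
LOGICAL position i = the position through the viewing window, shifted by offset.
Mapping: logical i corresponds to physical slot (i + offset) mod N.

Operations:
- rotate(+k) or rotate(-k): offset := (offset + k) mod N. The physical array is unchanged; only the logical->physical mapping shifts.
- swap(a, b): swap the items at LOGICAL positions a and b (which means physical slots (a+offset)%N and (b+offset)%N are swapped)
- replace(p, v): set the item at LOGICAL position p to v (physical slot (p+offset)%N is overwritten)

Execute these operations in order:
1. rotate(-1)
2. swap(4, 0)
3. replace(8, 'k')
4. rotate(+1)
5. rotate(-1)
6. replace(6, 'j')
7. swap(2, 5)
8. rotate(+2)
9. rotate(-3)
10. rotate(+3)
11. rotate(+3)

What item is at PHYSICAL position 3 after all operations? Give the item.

Answer: I

Derivation:
After op 1 (rotate(-1)): offset=8, physical=[A,B,C,D,E,F,G,H,I], logical=[I,A,B,C,D,E,F,G,H]
After op 2 (swap(4, 0)): offset=8, physical=[A,B,C,I,E,F,G,H,D], logical=[D,A,B,C,I,E,F,G,H]
After op 3 (replace(8, 'k')): offset=8, physical=[A,B,C,I,E,F,G,k,D], logical=[D,A,B,C,I,E,F,G,k]
After op 4 (rotate(+1)): offset=0, physical=[A,B,C,I,E,F,G,k,D], logical=[A,B,C,I,E,F,G,k,D]
After op 5 (rotate(-1)): offset=8, physical=[A,B,C,I,E,F,G,k,D], logical=[D,A,B,C,I,E,F,G,k]
After op 6 (replace(6, 'j')): offset=8, physical=[A,B,C,I,E,j,G,k,D], logical=[D,A,B,C,I,E,j,G,k]
After op 7 (swap(2, 5)): offset=8, physical=[A,E,C,I,B,j,G,k,D], logical=[D,A,E,C,I,B,j,G,k]
After op 8 (rotate(+2)): offset=1, physical=[A,E,C,I,B,j,G,k,D], logical=[E,C,I,B,j,G,k,D,A]
After op 9 (rotate(-3)): offset=7, physical=[A,E,C,I,B,j,G,k,D], logical=[k,D,A,E,C,I,B,j,G]
After op 10 (rotate(+3)): offset=1, physical=[A,E,C,I,B,j,G,k,D], logical=[E,C,I,B,j,G,k,D,A]
After op 11 (rotate(+3)): offset=4, physical=[A,E,C,I,B,j,G,k,D], logical=[B,j,G,k,D,A,E,C,I]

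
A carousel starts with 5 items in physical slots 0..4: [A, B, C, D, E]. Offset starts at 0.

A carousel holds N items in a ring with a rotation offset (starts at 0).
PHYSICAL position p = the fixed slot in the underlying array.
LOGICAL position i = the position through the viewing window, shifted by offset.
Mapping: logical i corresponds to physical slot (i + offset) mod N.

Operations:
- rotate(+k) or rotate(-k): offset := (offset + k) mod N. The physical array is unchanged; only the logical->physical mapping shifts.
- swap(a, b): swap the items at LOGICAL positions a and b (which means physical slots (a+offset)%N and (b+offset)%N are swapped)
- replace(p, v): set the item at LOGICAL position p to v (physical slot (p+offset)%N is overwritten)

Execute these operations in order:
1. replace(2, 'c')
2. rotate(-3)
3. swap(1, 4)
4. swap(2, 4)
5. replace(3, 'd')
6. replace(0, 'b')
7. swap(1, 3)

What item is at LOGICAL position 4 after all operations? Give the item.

Answer: E

Derivation:
After op 1 (replace(2, 'c')): offset=0, physical=[A,B,c,D,E], logical=[A,B,c,D,E]
After op 2 (rotate(-3)): offset=2, physical=[A,B,c,D,E], logical=[c,D,E,A,B]
After op 3 (swap(1, 4)): offset=2, physical=[A,D,c,B,E], logical=[c,B,E,A,D]
After op 4 (swap(2, 4)): offset=2, physical=[A,E,c,B,D], logical=[c,B,D,A,E]
After op 5 (replace(3, 'd')): offset=2, physical=[d,E,c,B,D], logical=[c,B,D,d,E]
After op 6 (replace(0, 'b')): offset=2, physical=[d,E,b,B,D], logical=[b,B,D,d,E]
After op 7 (swap(1, 3)): offset=2, physical=[B,E,b,d,D], logical=[b,d,D,B,E]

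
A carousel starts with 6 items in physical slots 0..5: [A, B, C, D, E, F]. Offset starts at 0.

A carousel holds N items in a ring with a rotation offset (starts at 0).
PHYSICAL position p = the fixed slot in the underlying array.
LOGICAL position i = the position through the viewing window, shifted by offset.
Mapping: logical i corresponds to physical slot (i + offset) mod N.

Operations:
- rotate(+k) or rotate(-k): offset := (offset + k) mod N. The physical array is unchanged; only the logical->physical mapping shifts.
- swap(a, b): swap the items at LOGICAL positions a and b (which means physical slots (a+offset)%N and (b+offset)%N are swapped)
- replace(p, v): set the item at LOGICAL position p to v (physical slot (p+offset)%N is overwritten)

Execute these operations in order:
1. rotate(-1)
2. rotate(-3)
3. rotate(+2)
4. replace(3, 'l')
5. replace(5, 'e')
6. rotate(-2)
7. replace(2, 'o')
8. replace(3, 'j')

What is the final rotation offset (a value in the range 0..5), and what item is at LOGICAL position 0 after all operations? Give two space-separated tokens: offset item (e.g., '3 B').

After op 1 (rotate(-1)): offset=5, physical=[A,B,C,D,E,F], logical=[F,A,B,C,D,E]
After op 2 (rotate(-3)): offset=2, physical=[A,B,C,D,E,F], logical=[C,D,E,F,A,B]
After op 3 (rotate(+2)): offset=4, physical=[A,B,C,D,E,F], logical=[E,F,A,B,C,D]
After op 4 (replace(3, 'l')): offset=4, physical=[A,l,C,D,E,F], logical=[E,F,A,l,C,D]
After op 5 (replace(5, 'e')): offset=4, physical=[A,l,C,e,E,F], logical=[E,F,A,l,C,e]
After op 6 (rotate(-2)): offset=2, physical=[A,l,C,e,E,F], logical=[C,e,E,F,A,l]
After op 7 (replace(2, 'o')): offset=2, physical=[A,l,C,e,o,F], logical=[C,e,o,F,A,l]
After op 8 (replace(3, 'j')): offset=2, physical=[A,l,C,e,o,j], logical=[C,e,o,j,A,l]

Answer: 2 C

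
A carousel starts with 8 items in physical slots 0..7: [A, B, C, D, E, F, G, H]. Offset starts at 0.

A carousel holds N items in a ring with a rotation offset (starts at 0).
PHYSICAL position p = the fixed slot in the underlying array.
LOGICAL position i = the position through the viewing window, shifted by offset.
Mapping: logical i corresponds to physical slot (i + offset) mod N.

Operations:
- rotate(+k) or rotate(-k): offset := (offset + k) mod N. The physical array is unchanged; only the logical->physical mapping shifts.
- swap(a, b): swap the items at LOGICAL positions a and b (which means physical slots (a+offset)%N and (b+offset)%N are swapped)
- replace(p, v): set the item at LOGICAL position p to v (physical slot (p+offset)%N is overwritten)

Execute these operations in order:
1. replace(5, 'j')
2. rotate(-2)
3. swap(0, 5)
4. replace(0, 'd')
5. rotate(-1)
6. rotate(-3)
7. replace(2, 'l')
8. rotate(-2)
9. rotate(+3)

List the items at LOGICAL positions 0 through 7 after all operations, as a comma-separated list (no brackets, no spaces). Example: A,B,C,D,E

Answer: G,l,j,d,H,A,B,C

Derivation:
After op 1 (replace(5, 'j')): offset=0, physical=[A,B,C,D,E,j,G,H], logical=[A,B,C,D,E,j,G,H]
After op 2 (rotate(-2)): offset=6, physical=[A,B,C,D,E,j,G,H], logical=[G,H,A,B,C,D,E,j]
After op 3 (swap(0, 5)): offset=6, physical=[A,B,C,G,E,j,D,H], logical=[D,H,A,B,C,G,E,j]
After op 4 (replace(0, 'd')): offset=6, physical=[A,B,C,G,E,j,d,H], logical=[d,H,A,B,C,G,E,j]
After op 5 (rotate(-1)): offset=5, physical=[A,B,C,G,E,j,d,H], logical=[j,d,H,A,B,C,G,E]
After op 6 (rotate(-3)): offset=2, physical=[A,B,C,G,E,j,d,H], logical=[C,G,E,j,d,H,A,B]
After op 7 (replace(2, 'l')): offset=2, physical=[A,B,C,G,l,j,d,H], logical=[C,G,l,j,d,H,A,B]
After op 8 (rotate(-2)): offset=0, physical=[A,B,C,G,l,j,d,H], logical=[A,B,C,G,l,j,d,H]
After op 9 (rotate(+3)): offset=3, physical=[A,B,C,G,l,j,d,H], logical=[G,l,j,d,H,A,B,C]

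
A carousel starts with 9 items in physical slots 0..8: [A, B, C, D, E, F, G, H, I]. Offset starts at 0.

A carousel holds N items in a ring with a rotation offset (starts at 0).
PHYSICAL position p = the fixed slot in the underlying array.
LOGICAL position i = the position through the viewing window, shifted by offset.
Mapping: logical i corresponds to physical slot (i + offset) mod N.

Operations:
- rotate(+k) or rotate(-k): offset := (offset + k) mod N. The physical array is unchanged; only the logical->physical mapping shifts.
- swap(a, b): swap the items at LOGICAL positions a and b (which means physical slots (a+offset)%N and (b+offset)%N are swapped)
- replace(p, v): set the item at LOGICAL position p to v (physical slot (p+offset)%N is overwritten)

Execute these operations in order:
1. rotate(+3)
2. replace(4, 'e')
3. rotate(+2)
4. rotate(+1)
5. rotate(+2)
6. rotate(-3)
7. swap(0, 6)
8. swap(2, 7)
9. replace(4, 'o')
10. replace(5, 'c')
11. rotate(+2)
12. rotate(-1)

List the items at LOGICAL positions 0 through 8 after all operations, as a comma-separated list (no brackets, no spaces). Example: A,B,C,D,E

Answer: G,D,I,o,c,F,e,E,C

Derivation:
After op 1 (rotate(+3)): offset=3, physical=[A,B,C,D,E,F,G,H,I], logical=[D,E,F,G,H,I,A,B,C]
After op 2 (replace(4, 'e')): offset=3, physical=[A,B,C,D,E,F,G,e,I], logical=[D,E,F,G,e,I,A,B,C]
After op 3 (rotate(+2)): offset=5, physical=[A,B,C,D,E,F,G,e,I], logical=[F,G,e,I,A,B,C,D,E]
After op 4 (rotate(+1)): offset=6, physical=[A,B,C,D,E,F,G,e,I], logical=[G,e,I,A,B,C,D,E,F]
After op 5 (rotate(+2)): offset=8, physical=[A,B,C,D,E,F,G,e,I], logical=[I,A,B,C,D,E,F,G,e]
After op 6 (rotate(-3)): offset=5, physical=[A,B,C,D,E,F,G,e,I], logical=[F,G,e,I,A,B,C,D,E]
After op 7 (swap(0, 6)): offset=5, physical=[A,B,F,D,E,C,G,e,I], logical=[C,G,e,I,A,B,F,D,E]
After op 8 (swap(2, 7)): offset=5, physical=[A,B,F,e,E,C,G,D,I], logical=[C,G,D,I,A,B,F,e,E]
After op 9 (replace(4, 'o')): offset=5, physical=[o,B,F,e,E,C,G,D,I], logical=[C,G,D,I,o,B,F,e,E]
After op 10 (replace(5, 'c')): offset=5, physical=[o,c,F,e,E,C,G,D,I], logical=[C,G,D,I,o,c,F,e,E]
After op 11 (rotate(+2)): offset=7, physical=[o,c,F,e,E,C,G,D,I], logical=[D,I,o,c,F,e,E,C,G]
After op 12 (rotate(-1)): offset=6, physical=[o,c,F,e,E,C,G,D,I], logical=[G,D,I,o,c,F,e,E,C]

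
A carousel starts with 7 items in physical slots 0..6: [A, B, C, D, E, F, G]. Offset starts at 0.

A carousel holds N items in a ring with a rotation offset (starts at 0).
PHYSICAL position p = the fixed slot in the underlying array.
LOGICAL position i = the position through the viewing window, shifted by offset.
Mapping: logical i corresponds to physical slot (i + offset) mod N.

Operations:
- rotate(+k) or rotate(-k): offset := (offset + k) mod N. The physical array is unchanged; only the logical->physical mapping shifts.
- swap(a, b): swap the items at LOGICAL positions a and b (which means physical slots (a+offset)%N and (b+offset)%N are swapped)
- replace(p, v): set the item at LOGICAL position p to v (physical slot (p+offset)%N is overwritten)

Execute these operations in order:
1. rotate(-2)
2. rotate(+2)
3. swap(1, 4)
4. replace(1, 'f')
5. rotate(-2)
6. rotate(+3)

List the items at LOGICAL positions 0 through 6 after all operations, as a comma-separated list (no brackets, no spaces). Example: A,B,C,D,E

After op 1 (rotate(-2)): offset=5, physical=[A,B,C,D,E,F,G], logical=[F,G,A,B,C,D,E]
After op 2 (rotate(+2)): offset=0, physical=[A,B,C,D,E,F,G], logical=[A,B,C,D,E,F,G]
After op 3 (swap(1, 4)): offset=0, physical=[A,E,C,D,B,F,G], logical=[A,E,C,D,B,F,G]
After op 4 (replace(1, 'f')): offset=0, physical=[A,f,C,D,B,F,G], logical=[A,f,C,D,B,F,G]
After op 5 (rotate(-2)): offset=5, physical=[A,f,C,D,B,F,G], logical=[F,G,A,f,C,D,B]
After op 6 (rotate(+3)): offset=1, physical=[A,f,C,D,B,F,G], logical=[f,C,D,B,F,G,A]

Answer: f,C,D,B,F,G,A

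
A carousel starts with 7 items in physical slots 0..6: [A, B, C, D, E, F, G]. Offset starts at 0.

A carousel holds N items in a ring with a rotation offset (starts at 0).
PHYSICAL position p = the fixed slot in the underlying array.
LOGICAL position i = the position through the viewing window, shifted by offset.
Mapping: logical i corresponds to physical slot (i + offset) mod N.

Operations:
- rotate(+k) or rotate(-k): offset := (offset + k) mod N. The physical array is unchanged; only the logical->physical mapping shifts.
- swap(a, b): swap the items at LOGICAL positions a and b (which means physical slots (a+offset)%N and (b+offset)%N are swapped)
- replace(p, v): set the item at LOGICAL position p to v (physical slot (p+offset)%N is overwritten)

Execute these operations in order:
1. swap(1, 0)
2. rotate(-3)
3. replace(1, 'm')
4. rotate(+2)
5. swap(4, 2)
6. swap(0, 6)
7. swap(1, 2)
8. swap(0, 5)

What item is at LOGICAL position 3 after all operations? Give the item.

After op 1 (swap(1, 0)): offset=0, physical=[B,A,C,D,E,F,G], logical=[B,A,C,D,E,F,G]
After op 2 (rotate(-3)): offset=4, physical=[B,A,C,D,E,F,G], logical=[E,F,G,B,A,C,D]
After op 3 (replace(1, 'm')): offset=4, physical=[B,A,C,D,E,m,G], logical=[E,m,G,B,A,C,D]
After op 4 (rotate(+2)): offset=6, physical=[B,A,C,D,E,m,G], logical=[G,B,A,C,D,E,m]
After op 5 (swap(4, 2)): offset=6, physical=[B,D,C,A,E,m,G], logical=[G,B,D,C,A,E,m]
After op 6 (swap(0, 6)): offset=6, physical=[B,D,C,A,E,G,m], logical=[m,B,D,C,A,E,G]
After op 7 (swap(1, 2)): offset=6, physical=[D,B,C,A,E,G,m], logical=[m,D,B,C,A,E,G]
After op 8 (swap(0, 5)): offset=6, physical=[D,B,C,A,m,G,E], logical=[E,D,B,C,A,m,G]

Answer: C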